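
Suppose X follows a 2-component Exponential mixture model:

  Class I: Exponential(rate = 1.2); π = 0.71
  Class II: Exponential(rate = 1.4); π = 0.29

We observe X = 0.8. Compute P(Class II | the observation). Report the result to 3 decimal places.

P(component k | x) = π_k·f_k(x) / marginal(x), where marginal(x) = Σ_j π_j·f_j(x).
Component likelihoods at x = 0.8:
  L_I = 1.2·e^(−1.2·0.8) = 1.2·e^(−0.9600) = 0.459471
  L_II = 1.4·e^(−1.4·0.8) = 1.4·e^(−1.1200) = 0.456792
Weight by the priors:
  π_I·L_I = 0.71 × 0.459471 = 0.326225
  π_II·L_II = 0.29 × 0.456792 = 0.13247
Sum: 0.326225 + 0.13247 = 0.458694
P(Class II | 0.8) = 0.13247 / 0.458694 ≈ 0.289

0.289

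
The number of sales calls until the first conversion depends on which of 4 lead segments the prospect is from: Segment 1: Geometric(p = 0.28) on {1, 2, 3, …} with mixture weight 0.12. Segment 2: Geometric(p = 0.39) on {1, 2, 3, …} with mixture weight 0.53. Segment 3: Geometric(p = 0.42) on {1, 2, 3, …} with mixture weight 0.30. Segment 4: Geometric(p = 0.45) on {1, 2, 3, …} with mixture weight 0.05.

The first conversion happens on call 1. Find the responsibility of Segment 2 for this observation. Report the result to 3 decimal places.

0.532

The responsibility of component k is π_k f_k(x) divided by Σ_j π_j f_j(x).
Evaluate each component's likelihood at the observed value:
  L_1 = 0.28
  L_2 = 0.39
  L_3 = 0.42
  L_4 = 0.45
Unnormalised posteriors:
  π_1·L_1 = 0.12 × 0.28 = 0.0336
  π_2·L_2 = 0.53 × 0.39 = 0.2067
  π_3·L_3 = 0.30 × 0.42 = 0.126
  π_4·L_4 = 0.05 × 0.45 = 0.0225
Normaliser: 0.0336 + 0.2067 + 0.126 + 0.0225 = 0.3888
Responsibility of Segment 2: 0.2067 / 0.3888 ≈ 0.532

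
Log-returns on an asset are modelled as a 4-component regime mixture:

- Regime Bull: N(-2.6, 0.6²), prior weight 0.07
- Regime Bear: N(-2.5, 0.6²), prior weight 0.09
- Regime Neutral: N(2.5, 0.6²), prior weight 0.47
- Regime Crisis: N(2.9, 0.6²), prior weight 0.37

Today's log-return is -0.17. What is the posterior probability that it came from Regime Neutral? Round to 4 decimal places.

P(component k | x) = π_k·f_k(x) / marginal(x), where marginal(x) = Σ_j π_j·f_j(x).
Normal densities:
  L_Bull = (1/(0.6·√(2π)))·exp(−(-0.17−-2.6)²/(2·0.6²)) = 0.664904·exp(-8.20125) = 0.00018239
  L_Bear = (1/(0.6·√(2π)))·exp(−(-0.17−-2.5)²/(2·0.6²)) = 0.664904·exp(-7.54014) = 0.000353279
  L_Neutral = (1/(0.6·√(2π)))·exp(−(-0.17−2.5)²/(2·0.6²)) = 0.664904·exp(-9.90125) = 3.33197e-05
  L_Crisis = (1/(0.6·√(2π)))·exp(−(-0.17−2.9)²/(2·0.6²)) = 0.664904·exp(-13.09014) = 1.37336e-06
Multiply by the mixture weights:
  π_Bull·L_Bull = 0.07 × 0.00018239 = 1.27673e-05
  π_Bear·L_Bear = 0.09 × 0.000353279 = 3.17951e-05
  π_Neutral·L_Neutral = 0.47 × 3.33197e-05 = 1.56602e-05
  π_Crisis·L_Crisis = 0.37 × 1.37336e-06 = 5.08142e-07
Marginal: 1.27673e-05 + 3.17951e-05 + 1.56602e-05 + 5.08142e-07 = 6.07308e-05
P(Regime Neutral | -0.17) ≈ 0.2579

0.2579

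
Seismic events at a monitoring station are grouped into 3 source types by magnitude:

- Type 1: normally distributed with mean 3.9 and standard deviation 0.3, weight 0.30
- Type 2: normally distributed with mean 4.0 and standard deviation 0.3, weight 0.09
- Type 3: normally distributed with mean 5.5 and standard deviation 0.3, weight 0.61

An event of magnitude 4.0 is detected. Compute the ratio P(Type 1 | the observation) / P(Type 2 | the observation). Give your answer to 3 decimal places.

3.153

Only the two components matter; the odds are (w_i f_i(x)) / (w_j f_j(x)).
Evaluate each component's likelihood at the observed value:
  p_1 = 1.25794
  p_2 = 1.32981
  p_3 = 4.95573e-06
0.377383 / 0.119683 ≈ 3.153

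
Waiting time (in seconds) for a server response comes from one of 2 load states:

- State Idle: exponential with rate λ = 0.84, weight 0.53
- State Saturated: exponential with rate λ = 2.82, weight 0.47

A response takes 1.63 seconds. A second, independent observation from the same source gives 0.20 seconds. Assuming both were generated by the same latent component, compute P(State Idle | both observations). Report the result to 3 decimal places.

Apply Bayes' rule: the posterior for each component is proportional to its prior times its likelihood at x.
Since both observations come from the same component, the likelihood for component k is f_k(x₁)·f_k(x₂).
  f_Idle = [0.84·e^(−0.84·1.63) = 0.84·e^(−1.3692) = 0.213621] × [0.710097] = 0.151691
  f_Saturated = [2.82·e^(−2.82·1.63) = 2.82·e^(−4.5966) = 0.0284427] × [1.60438] = 0.0456329
Prior × likelihood for each component:
  π_Idle·f_Idle = 0.53 × 0.151691 = 0.0803965
  π_Saturated·f_Saturated = 0.47 × 0.0456329 = 0.0214475
Normaliser: 0.0803965 + 0.0214475 = 0.101844
P(State Idle | data) = 0.0803965 / 0.101844 ≈ 0.789

0.789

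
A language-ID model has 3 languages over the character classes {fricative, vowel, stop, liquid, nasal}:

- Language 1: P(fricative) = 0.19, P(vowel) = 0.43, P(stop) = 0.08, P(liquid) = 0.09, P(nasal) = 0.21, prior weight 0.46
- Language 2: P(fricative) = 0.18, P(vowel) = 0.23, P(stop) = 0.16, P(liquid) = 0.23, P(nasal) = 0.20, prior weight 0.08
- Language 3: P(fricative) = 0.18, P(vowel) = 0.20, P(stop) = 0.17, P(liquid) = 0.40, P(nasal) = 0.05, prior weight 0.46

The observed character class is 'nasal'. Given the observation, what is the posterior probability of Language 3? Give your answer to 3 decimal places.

0.170

P(component k | x) = w_k·f_k(x) / marginal(x), where marginal(x) = Σ_j w_j·f_j(x).
Component likelihoods at x = 'nasal':
  L_1 = 0.21
  L_2 = 0.2
  L_3 = 0.05
Multiply by the mixture weights:
  w_1·L_1 = 0.46 × 0.21 = 0.0966
  w_2·L_2 = 0.08 × 0.2 = 0.016
  w_3·L_3 = 0.46 × 0.05 = 0.023
Marginal: 0.0966 + 0.016 + 0.023 = 0.1356
P(Language 3 | the observation) = 0.023 / 0.1356 ≈ 0.170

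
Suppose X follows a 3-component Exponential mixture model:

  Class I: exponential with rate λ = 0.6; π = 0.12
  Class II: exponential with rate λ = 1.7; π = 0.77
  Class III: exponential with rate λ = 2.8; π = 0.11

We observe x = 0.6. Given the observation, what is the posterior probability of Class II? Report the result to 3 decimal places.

0.814

The responsibility of component k is P(Z=k) f_k(x) divided by Σ_j P(Z=j) f_j(x).
Exponential densities:
  L_I = 0.418606
  L_II = 0.613011
  L_III = 0.521847
Prior × likelihood for each component:
  P(Z=I)·L_I = 0.12 × 0.418606 = 0.0502327
  P(Z=II)·L_II = 0.77 × 0.613011 = 0.472019
  P(Z=III)·L_III = 0.11 × 0.521847 = 0.0574032
Marginal: 0.0502327 + 0.472019 + 0.0574032 = 0.579655
P(Class II | the observation) = 0.472019 / 0.579655 ≈ 0.814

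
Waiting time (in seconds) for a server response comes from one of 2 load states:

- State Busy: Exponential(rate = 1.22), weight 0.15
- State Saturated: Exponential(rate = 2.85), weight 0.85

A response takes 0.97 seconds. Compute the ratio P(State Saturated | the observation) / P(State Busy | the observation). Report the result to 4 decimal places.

Since P(k|x) ∝ π_k f_k(x), the posterior odds are π_i f_i(x) / (π_j f_j(x)).
Evaluate each component's likelihood at the observed value:
  f_Busy = 1.22·e^(−1.22·0.97) = 1.22·e^(−1.1834) = 0.373608
  f_Saturated = 2.85·e^(−2.85·0.97) = 2.85·e^(−2.7645) = 0.179572
0.152636 / 0.0560411 ≈ 2.7236

2.7236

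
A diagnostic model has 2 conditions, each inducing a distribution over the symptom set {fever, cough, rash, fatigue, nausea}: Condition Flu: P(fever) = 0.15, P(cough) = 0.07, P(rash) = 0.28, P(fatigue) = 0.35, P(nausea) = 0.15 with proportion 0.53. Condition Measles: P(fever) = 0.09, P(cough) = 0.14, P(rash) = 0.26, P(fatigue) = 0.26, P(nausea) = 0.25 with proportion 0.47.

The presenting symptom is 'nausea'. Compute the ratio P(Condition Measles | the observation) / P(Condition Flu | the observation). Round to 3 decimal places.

Posterior odds = (w_i f_i(x)) / (w_j f_j(x)); the normalising sum cancels.
Evaluate each component's likelihood at the observed value:
  p_Flu = P(nausea | comp) = 0.15
  p_Measles = P(nausea | comp) = 0.25
0.1175 / 0.0795 ≈ 1.478

1.478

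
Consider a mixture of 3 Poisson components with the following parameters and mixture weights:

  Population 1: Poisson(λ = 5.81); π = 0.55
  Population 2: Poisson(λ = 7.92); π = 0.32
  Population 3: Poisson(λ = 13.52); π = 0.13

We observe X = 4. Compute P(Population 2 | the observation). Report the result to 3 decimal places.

By Bayes' theorem, P(k | x) = w_k f_k(x) / Σ_j w_j f_j(x).
Component likelihoods at x = 4:
  L_1 = 0.142312
  L_2 = 0.0595768
  L_3 = 0.00187083
Weight by the priors:
  w_1·L_1 = 0.55 × 0.142312 = 0.0782717
  w_2·L_2 = 0.32 × 0.0595768 = 0.0190646
  w_3·L_3 = 0.13 × 0.00187083 = 0.000243208
Marginal: 0.0782717 + 0.0190646 + 0.000243208 = 0.0975795
Responsibility of Population 2: 0.0190646 / 0.0975795 ≈ 0.195

0.195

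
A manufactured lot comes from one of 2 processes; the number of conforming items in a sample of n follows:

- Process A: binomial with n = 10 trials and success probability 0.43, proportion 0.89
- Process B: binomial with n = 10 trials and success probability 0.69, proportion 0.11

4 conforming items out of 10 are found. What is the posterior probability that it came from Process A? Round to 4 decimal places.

P(component k | x) = P(Z=k)·f_k(x) / marginal(x), where marginal(x) = Σ_j P(Z=j)·f_j(x).
Component likelihoods at x = 4 conforming items out of 10:
  f_A = C(10,4)·0.43^4·0.57^6 = 210·0.034188·0.0342964 = 0.246231
  f_B = C(10,4)·0.69^4·0.31^6 = 210·0.226671·0.000887504 = 0.042246
Prior × likelihood for each component:
  P(Z=A)·f_A = 0.89 × 0.246231 = 0.219145
  P(Z=B)·f_B = 0.11 × 0.042246 = 0.00464706
Evidence: 0.219145 + 0.00464706 = 0.223792
P(Process A | data) ≈ 0.9792

0.9792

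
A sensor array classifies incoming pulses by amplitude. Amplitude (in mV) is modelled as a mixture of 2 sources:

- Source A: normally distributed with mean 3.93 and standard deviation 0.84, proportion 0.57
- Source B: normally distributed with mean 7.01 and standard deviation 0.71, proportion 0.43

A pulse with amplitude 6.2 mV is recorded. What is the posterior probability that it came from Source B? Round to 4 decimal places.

P(component k | x) = π_k·f_k(x) / marginal(x), where marginal(x) = Σ_j π_j·f_j(x).
Component likelihoods at x = 6.2 mV:
  p_A = 0.0123263
  p_B = 0.293109
Prior × likelihood for each component:
  π_A·p_A = 0.57 × 0.0123263 = 0.00702602
  π_B·p_B = 0.43 × 0.293109 = 0.126037
Normaliser: 0.00702602 + 0.126037 = 0.133063
P(Source B | 6.2 mV) ≈ 0.9472

0.9472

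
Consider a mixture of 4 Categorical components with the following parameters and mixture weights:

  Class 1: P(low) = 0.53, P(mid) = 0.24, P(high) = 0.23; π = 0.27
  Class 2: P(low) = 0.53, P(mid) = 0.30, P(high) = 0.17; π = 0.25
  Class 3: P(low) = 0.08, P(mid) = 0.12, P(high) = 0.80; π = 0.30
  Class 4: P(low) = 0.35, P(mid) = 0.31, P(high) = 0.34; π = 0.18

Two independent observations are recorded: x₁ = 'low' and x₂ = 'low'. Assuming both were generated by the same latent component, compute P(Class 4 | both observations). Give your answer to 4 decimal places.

P(component k | x) = w_k·f_k(x) / marginal(x), where marginal(x) = Σ_j w_j·f_j(x).
Since both observations come from the same component, the likelihood for component k is f_k(x₁)·f_k(x₂).
  L_1 = [0.53] × [0.53] = 0.2809
  L_2 = [0.53] × [0.53] = 0.2809
  L_3 = [0.08] × [0.08] = 0.0064
  L_4 = [0.35] × [0.35] = 0.1225
Unnormalised posteriors:
  w_1·L_1 = 0.27 × 0.2809 = 0.075843
  w_2·L_2 = 0.25 × 0.2809 = 0.070225
  w_3·L_3 = 0.30 × 0.0064 = 0.00192
  w_4·L_4 = 0.18 × 0.1225 = 0.02205
Sum: 0.075843 + 0.070225 + 0.00192 + 0.02205 = 0.170038
So the posterior for Class 4 is 0.02205 / 0.170038 ≈ 0.1297.

0.1297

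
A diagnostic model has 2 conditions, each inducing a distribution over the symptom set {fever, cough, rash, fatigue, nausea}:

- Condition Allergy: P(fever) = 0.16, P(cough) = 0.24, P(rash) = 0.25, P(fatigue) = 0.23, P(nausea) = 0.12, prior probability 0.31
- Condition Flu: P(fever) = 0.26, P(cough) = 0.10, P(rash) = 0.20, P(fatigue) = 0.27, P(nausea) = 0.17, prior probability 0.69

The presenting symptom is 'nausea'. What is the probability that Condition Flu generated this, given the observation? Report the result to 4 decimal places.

0.7592

The responsibility of component k is π_k f_k(x) divided by Σ_j π_j f_j(x).
Categorical probabilities:
  p_Allergy = P(nausea | comp) = 0.12
  p_Flu = P(nausea | comp) = 0.17
Multiply by the mixture weights:
  π_Allergy·p_Allergy = 0.31 × 0.12 = 0.0372
  π_Flu·p_Flu = 0.69 × 0.17 = 0.1173
Denominator: 0.0372 + 0.1173 = 0.1545
P(Condition Flu | data) = 0.1173 / 0.1545 ≈ 0.7592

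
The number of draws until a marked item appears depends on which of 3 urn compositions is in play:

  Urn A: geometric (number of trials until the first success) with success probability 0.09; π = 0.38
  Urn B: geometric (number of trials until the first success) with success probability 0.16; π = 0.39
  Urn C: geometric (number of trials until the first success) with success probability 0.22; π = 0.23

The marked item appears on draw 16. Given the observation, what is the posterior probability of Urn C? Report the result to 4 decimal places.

The responsibility of component k is π_k f_k(x) divided by Σ_j π_j f_j(x).
Evaluate each component's likelihood at the observed value:
  p_A = 0.0218707
  p_B = 0.0117033
  p_C = 0.0052947
Prior × likelihood for each component:
  π_A·p_A = 0.38 × 0.0218707 = 0.00831088
  π_B·p_B = 0.39 × 0.0117033 = 0.0045643
  π_C·p_C = 0.23 × 0.0052947 = 0.00121778
Marginal: 0.00831088 + 0.0045643 + 0.00121778 = 0.014093
P(Urn C | 16) = 0.00121778 / 0.014093 ≈ 0.0864

0.0864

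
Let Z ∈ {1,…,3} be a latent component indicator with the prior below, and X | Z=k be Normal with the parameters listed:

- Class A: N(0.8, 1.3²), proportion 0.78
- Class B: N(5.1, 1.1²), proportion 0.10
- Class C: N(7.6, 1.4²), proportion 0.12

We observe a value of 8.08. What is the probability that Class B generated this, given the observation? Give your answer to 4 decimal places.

0.0279

Apply Bayes' rule: the posterior for each component is proportional to its prior times its likelihood at x.
Component likelihoods at x = 8.08:
  L_A = (1/(1.3·√(2π)))·exp(−(8.08−0.8)²/(2·1.3²)) = 0.306879·exp(-15.68000) = 4.75586e-08
  L_B = (1/(1.1·√(2π)))·exp(−(8.08−5.1)²/(2·1.1²)) = 0.362675·exp(-3.66959) = 0.00924349
  L_C = (1/(1.4·√(2π)))·exp(−(8.08−7.6)²/(2·1.4²)) = 0.284959·exp(-0.05878) = 0.268693
Unnormalised posteriors:
  π_A·L_A = 0.78 × 4.75586e-08 = 3.70957e-08
  π_B·L_B = 0.10 × 0.00924349 = 0.000924349
  π_C·L_C = 0.12 × 0.268693 = 0.0322431
Denominator: 3.70957e-08 + 0.000924349 + 0.0322431 = 0.0331675
P(Class B | 8.08) = 0.000924349 / 0.0331675 ≈ 0.0279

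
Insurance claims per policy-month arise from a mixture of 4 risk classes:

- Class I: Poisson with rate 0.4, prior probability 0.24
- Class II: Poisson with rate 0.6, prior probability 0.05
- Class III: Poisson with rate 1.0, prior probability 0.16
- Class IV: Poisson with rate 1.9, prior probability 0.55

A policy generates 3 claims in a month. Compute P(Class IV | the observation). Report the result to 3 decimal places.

By Bayes' theorem, P(k | x) = P(Z=k) f_k(x) / Σ_j P(Z=j) f_j(x).
Evaluate each component's likelihood at the observed value:
  p_I = e^(−0.4)·0.4^3/3! = 0.00715008
  p_II = e^(−0.6)·0.6^3/3! = 0.0197572
  p_III = e^(−1.0)·1.0^3/3! = 0.0613132
  p_IV = e^(−1.9)·1.9^3/3! = 0.170982
Prior × likelihood for each component:
  P(Z=I)·p_I = 0.24 × 0.00715008 = 0.00171602
  P(Z=II)·p_II = 0.05 × 0.0197572 = 0.000987861
  P(Z=III)·p_III = 0.16 × 0.0613132 = 0.00981012
  P(Z=IV)·p_IV = 0.55 × 0.170982 = 0.09404
Normaliser: 0.00171602 + 0.000987861 + 0.00981012 + 0.09404 = 0.106554
So the posterior for Class IV is 0.09404 / 0.106554 ≈ 0.883.

0.883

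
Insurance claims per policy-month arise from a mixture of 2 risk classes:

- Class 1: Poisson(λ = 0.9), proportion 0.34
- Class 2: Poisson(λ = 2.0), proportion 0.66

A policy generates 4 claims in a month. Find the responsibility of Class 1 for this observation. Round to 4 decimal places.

0.0597

The responsibility of component k is π_k f_k(x) divided by Σ_j π_j f_j(x).
Component likelihoods at x = 4 claims:
  f_1 = 0.0111146
  f_2 = 0.0902235
Weight by the priors:
  π_1·f_1 = 0.34 × 0.0111146 = 0.00377896
  π_2·f_2 = 0.66 × 0.0902235 = 0.0595475
Denominator: 0.00377896 + 0.0595475 = 0.0633265
Responsibility of Class 1: 0.00377896 / 0.0633265 ≈ 0.0597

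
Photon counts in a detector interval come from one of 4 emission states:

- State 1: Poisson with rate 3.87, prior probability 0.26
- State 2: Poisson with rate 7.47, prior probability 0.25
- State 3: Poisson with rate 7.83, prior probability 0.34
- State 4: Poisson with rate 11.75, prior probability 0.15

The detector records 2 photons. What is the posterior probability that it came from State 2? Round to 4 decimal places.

Posterior ∝ prior × likelihood, so P(k | x) ∝ π_k f_k(x); normalise over all components.
Evaluate each component's likelihood at the observed value:
  p_1 = e^(−3.87)·3.87^2/2! = 0.156197
  p_2 = e^(−7.47)·7.47^2/2! = 0.0159013
  p_3 = e^(−7.83)·7.83^2/2! = 0.012189
  p_4 = e^(−11.75)·11.75^2/2! = 0.00054461
Prior × likelihood for each component:
  π_1·p_1 = 0.26 × 0.156197 = 0.0406112
  π_2·p_2 = 0.25 × 0.0159013 = 0.00397531
  π_3·p_3 = 0.34 × 0.012189 = 0.00414426
  π_4·p_4 = 0.15 × 0.00054461 = 8.16915e-05
Normaliser: 0.0406112 + 0.00397531 + 0.00414426 + 8.16915e-05 = 0.0488124
P(State 2 | 2 photons) ≈ 0.0814

0.0814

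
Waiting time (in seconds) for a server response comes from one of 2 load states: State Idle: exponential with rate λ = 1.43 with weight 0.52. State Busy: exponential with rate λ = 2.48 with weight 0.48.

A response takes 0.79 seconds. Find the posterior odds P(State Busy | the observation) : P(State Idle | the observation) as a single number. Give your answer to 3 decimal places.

0.698

The posterior odds equal the prior odds times the likelihood ratio: (π_i/π_j)·(f_i(x)/f_j(x)).
Component likelihoods at x = 0.79 seconds:
  f_Idle = 0.462076
  f_Busy = 0.349608
Posterior odds = (π_Busy·f_Busy) / (π_Idle·f_Idle) = (0.48·0.349608) / (0.52·0.462076) = 0.167812 / 0.24028 ≈ 0.698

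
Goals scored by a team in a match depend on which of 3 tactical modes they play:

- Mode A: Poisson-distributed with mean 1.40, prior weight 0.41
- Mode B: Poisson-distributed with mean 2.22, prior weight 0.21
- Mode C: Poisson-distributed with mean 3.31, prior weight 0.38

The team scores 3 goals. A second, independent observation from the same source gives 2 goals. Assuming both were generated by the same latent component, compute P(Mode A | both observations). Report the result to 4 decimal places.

0.2859

The responsibility of component k is w_k f_k(x) divided by Σ_j w_j f_j(x).
Since both observations come from the same component, the likelihood for component k is f_k(x₁)·f_k(x₂).
  f_A = [e^(−1.40)·1.40^3/3! = 0.112777] × [0.241665] = 0.0272543
  f_B = [e^(−2.22)·2.22^3/3! = 0.19805] × [0.267635] = 0.0530049
  f_C = [e^(−3.31)·3.31^3/3! = 0.220708] × [0.200037] = 0.0441499
Unnormalised posteriors:
  w_A·f_A = 0.41 × 0.0272543 = 0.0111742
  w_B·f_B = 0.21 × 0.0530049 = 0.011131
  w_C·f_C = 0.38 × 0.0441499 = 0.0167769
Sum: 0.0111742 + 0.011131 + 0.0167769 = 0.0390822
So the posterior for Mode A is 0.0111742 / 0.0390822 ≈ 0.2859.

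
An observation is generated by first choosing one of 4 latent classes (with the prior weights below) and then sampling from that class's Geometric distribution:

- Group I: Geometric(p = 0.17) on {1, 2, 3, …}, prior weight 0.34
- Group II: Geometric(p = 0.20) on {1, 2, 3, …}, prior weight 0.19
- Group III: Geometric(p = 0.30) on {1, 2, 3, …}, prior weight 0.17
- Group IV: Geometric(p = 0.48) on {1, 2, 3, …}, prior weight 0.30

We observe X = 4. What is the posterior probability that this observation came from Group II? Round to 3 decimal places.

0.216

Posterior ∝ prior × likelihood, so P(k | x) ∝ π_k f_k(x); normalise over all components.
Evaluate each component's likelihood at the observed value:
  p_I = 0.0972038
  p_II = 0.1024
  p_III = 0.1029
  p_IV = 0.0674918
Prior × likelihood for each component:
  π_I·p_I = 0.34 × 0.0972038 = 0.0330493
  π_II·p_II = 0.19 × 0.1024 = 0.019456
  π_III·p_III = 0.17 × 0.1029 = 0.017493
  π_IV·p_IV = 0.30 × 0.0674918 = 0.0202476
Normaliser: 0.0330493 + 0.019456 + 0.017493 + 0.0202476 = 0.0902458
Responsibility of Group II: 0.019456 / 0.0902458 ≈ 0.216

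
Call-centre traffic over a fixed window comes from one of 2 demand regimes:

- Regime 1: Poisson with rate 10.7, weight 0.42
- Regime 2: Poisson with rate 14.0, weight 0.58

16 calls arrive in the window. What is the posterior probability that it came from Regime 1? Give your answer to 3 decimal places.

Posterior ∝ prior × likelihood, so P(k | x) ∝ P(Z=k) f_k(x); normalise over all components.
Poisson probabilities:
  p_1 = e^(−10.7)·10.7^16/16! = 0.0318105
  p_2 = e^(−14.0)·14.0^16/16! = 0.0865578
Weight by the priors:
  P(Z=1)·p_1 = 0.42 × 0.0318105 = 0.0133604
  P(Z=2)·p_2 = 0.58 × 0.0865578 = 0.0502035
Normaliser: 0.0133604 + 0.0502035 = 0.0635639
Responsibility of Regime 1: 0.0133604 / 0.0635639 ≈ 0.210

0.210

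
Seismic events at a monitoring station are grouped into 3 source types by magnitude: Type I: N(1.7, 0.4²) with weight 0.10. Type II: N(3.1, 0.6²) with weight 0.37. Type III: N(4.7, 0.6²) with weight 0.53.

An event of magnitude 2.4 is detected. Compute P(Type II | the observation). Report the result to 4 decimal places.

0.8511

By Bayes' theorem, P(k | x) = w_k f_k(x) / Σ_j w_j f_j(x).
Evaluate each component's likelihood at the observed value:
  p_I = 0.215693
  p_II = 0.336664
  p_III = 0.000428451
Weight by the priors:
  w_I·p_I = 0.10 × 0.215693 = 0.0215693
  w_II·p_II = 0.37 × 0.336664 = 0.124566
  w_III·p_III = 0.53 × 0.000428451 = 0.000227079
Sum: 0.0215693 + 0.124566 + 0.000227079 = 0.146362
So the posterior for Type II is 0.124566 / 0.146362 ≈ 0.8511.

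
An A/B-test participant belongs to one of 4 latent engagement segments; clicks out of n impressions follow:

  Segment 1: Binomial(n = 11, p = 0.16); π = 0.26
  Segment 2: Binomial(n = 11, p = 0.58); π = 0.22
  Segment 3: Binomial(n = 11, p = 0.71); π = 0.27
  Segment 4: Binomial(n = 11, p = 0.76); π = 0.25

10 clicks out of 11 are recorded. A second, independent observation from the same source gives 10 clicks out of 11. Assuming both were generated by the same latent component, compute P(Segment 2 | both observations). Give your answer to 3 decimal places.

0.009

P(component k | x) = π_k·f_k(x) / marginal(x), where marginal(x) = Σ_j π_j·f_j(x).
Since both observations come from the same component, the likelihood for component k is f_k(x₁)·f_k(x₂).
  L_1 = [1.01595e-07] × [1.01595e-07] = 1.03215e-14
  L_2 = [0.0199032] × [0.0199032] = 0.000396136
  L_3 = [0.103842] × [0.103842] = 0.0107832
  L_4 = [0.169723] × [0.169723] = 0.0288058
Prior × likelihood for each component:
  π_1·L_1 = 0.26 × 1.03215e-14 = 2.68359e-15
  π_2·L_2 = 0.22 × 0.000396136 = 8.71498e-05
  π_3·L_3 = 0.27 × 0.0107832 = 0.00291147
  π_4·L_4 = 0.25 × 0.0288058 = 0.00720145
Marginal: 2.68359e-15 + 8.71498e-05 + 0.00291147 + 0.00720145 = 0.0102001
P(Segment 2 | x₁,x₂) ≈ 0.009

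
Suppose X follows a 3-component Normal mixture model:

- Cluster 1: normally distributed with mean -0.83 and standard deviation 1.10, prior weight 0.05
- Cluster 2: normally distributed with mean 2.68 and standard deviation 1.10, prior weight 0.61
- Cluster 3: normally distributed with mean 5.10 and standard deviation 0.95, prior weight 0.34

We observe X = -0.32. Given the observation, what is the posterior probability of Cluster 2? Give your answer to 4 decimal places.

0.2479

By Bayes' theorem, P(k | x) = w_k f_k(x) / Σ_j w_j f_j(x).
Evaluate each component's likelihood at the observed value:
  p_1 = (1/(1.10·√(2π)))·exp(−(-0.32−-0.83)²/(2·1.10²)) = 0.362675·exp(-0.10748) = 0.325716
  p_2 = (1/(1.10·√(2π)))·exp(−(-0.32−2.68)²/(2·1.10²)) = 0.362675·exp(-3.71901) = 0.00879777
  p_3 = (1/(0.95·√(2π)))·exp(−(-0.32−5.10)²/(2·0.95²)) = 0.419939·exp(-16.27501) = 3.58953e-08
Unnormalised posteriors:
  w_1·p_1 = 0.05 × 0.325716 = 0.0162858
  w_2·p_2 = 0.61 × 0.00879777 = 0.00536664
  w_3·p_3 = 0.34 × 3.58953e-08 = 1.22044e-08
Denominator: 0.0162858 + 0.00536664 + 1.22044e-08 = 0.0216525
P(Cluster 2 | data) ≈ 0.2479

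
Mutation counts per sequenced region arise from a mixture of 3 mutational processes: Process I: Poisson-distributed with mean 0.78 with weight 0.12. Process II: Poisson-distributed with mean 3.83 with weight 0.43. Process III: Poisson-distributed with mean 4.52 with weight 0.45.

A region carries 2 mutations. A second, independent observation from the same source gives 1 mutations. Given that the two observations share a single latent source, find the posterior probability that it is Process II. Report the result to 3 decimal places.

The responsibility of component k is π_k f_k(x) divided by Σ_j π_j f_j(x).
Since both observations come from the same component, the likelihood for component k is f_k(x₁)·f_k(x₂).
  L_I = [e^(−0.78)·0.78^2/2! = 0.139447] × [0.357557] = 0.0498602
  L_II = [e^(−3.83)·3.83^2/2! = 0.159228] × [0.0831478] = 0.0132395
  L_III = [e^(−4.52)·4.52^2/2! = 0.111234] × [0.0492184] = 0.00547474
Multiply by the mixture weights:
  π_I·L_I = 0.12 × 0.0498602 = 0.00598323
  π_II·L_II = 0.43 × 0.0132395 = 0.00569297
  π_III·L_III = 0.45 × 0.00547474 = 0.00246363
Denominator: 0.00598323 + 0.00569297 + 0.00246363 = 0.0141398
P(Process II | data) ≈ 0.403

0.403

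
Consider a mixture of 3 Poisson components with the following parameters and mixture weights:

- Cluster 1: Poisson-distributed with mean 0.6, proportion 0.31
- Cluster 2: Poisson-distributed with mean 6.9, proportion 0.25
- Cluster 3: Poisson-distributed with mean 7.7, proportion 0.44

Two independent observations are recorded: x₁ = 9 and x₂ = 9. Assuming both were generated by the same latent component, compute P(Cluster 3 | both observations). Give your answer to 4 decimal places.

Posterior ∝ prior × likelihood, so P(k | x) ∝ π_k f_k(x); normalise over all components.
Since both observations come from the same component, the likelihood for component k is f_k(x₁)·f_k(x₂).
  p_1 = [e^(−0.6)·0.6^9/9! = 1.52413e-08] × [1.52413e-08] = 2.32297e-16
  p_2 = [e^(−6.9)·6.9^9/9! = 0.0984571] × [0.0984571] = 0.00969379
  p_3 = [e^(−7.7)·7.7^9/9! = 0.118737] × [0.118737] = 0.0140985
Prior × likelihood for each component:
  π_1·p_1 = 0.31 × 2.32297e-16 = 7.2012e-17
  π_2·p_2 = 0.25 × 0.00969379 = 0.00242345
  π_3·p_3 = 0.44 × 0.0140985 = 0.00620333
Denominator: 7.2012e-17 + 0.00242345 + 0.00620333 = 0.00862677
P(Cluster 3 | data) ≈ 0.7191

0.7191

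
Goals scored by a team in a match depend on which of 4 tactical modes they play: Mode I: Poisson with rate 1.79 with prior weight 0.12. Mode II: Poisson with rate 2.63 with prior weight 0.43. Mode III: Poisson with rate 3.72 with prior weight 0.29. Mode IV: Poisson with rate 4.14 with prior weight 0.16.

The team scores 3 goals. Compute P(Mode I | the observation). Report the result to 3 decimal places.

0.094

Apply Bayes' rule: the posterior for each component is proportional to its prior times its likelihood at x.
Component likelihoods at x = 3 goals:
  L_I = 0.159596
  L_II = 0.218535
  L_III = 0.207923
  L_IV = 0.188309
Prior × likelihood for each component:
  w_I·L_I = 0.12 × 0.159596 = 0.0191515
  w_II·L_II = 0.43 × 0.218535 = 0.0939702
  w_III·L_III = 0.29 × 0.207923 = 0.0602976
  w_IV·L_IV = 0.16 × 0.188309 = 0.0301294
Sum: 0.0191515 + 0.0939702 + 0.0602976 + 0.0301294 = 0.203549
Responsibility of Mode I: 0.0191515 / 0.203549 ≈ 0.094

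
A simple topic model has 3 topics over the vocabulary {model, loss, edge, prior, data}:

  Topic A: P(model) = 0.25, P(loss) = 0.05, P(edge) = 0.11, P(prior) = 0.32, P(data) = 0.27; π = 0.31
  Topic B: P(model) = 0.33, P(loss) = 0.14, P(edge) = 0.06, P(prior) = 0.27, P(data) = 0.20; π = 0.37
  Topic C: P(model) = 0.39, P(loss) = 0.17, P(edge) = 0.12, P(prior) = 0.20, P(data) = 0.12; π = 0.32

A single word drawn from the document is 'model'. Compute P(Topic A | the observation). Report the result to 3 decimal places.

The responsibility of component k is π_k f_k(x) divided by Σ_j π_j f_j(x).
Evaluate each component's likelihood at the observed value:
  f_A = P(model | comp) = 0.25
  f_B = P(model | comp) = 0.33
  f_C = P(model | comp) = 0.39
Prior × likelihood for each component:
  π_A·f_A = 0.31 × 0.25 = 0.0775
  π_B·f_B = 0.37 × 0.33 = 0.1221
  π_C·f_C = 0.32 × 0.39 = 0.1248
Denominator: 0.0775 + 0.1221 + 0.1248 = 0.3244
So the posterior for Topic A is 0.0775 / 0.3244 ≈ 0.239.

0.239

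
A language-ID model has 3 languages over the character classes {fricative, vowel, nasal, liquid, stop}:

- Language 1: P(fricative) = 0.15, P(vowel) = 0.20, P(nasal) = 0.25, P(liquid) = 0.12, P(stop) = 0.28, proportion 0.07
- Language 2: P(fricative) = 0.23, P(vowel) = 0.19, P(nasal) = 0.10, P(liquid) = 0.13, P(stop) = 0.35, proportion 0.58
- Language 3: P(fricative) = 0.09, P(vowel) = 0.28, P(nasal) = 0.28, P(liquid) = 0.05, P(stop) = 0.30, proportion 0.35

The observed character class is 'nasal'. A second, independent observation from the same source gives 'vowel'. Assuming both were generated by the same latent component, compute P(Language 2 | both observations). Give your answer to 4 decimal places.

Posterior ∝ prior × likelihood, so P(k | x) ∝ w_k f_k(x); normalise over all components.
Since both observations come from the same component, the likelihood for component k is f_k(x₁)·f_k(x₂).
  p_1 = [P(nasal | comp) = 0.25] × [0.2] = 0.05
  p_2 = [P(nasal | comp) = 0.10] × [0.19] = 0.019
  p_3 = [P(nasal | comp) = 0.28] × [0.28] = 0.0784
Multiply by the mixture weights:
  w_1·p_1 = 0.07 × 0.05 = 0.0035
  w_2·p_2 = 0.58 × 0.019 = 0.01102
  w_3·p_3 = 0.35 × 0.0784 = 0.02744
Denominator: 0.0035 + 0.01102 + 0.02744 = 0.04196
So the posterior for Language 2 is 0.01102 / 0.04196 ≈ 0.2626.

0.2626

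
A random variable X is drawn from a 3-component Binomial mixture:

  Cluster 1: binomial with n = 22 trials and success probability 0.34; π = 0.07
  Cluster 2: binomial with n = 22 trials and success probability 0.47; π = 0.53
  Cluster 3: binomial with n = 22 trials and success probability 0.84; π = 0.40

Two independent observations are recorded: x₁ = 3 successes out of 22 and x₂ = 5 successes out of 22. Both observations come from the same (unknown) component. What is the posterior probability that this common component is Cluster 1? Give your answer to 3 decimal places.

0.964

By Bayes' theorem, P(k | x) = π_k f_k(x) / Σ_j π_j f_j(x).
Since both observations come from the same component, the likelihood for component k is f_k(x₁)·f_k(x₂).
  L_1 = [C(22,3)·0.34^3·0.66^19 = 1540·0.039304·0.000372679 = 0.0225576] × [0.102367] = 0.00230914
  L_2 = [C(22,3)·0.47^3·0.53^19 = 1540·0.103823·5.77087e-06 = 0.00092269] × [0.0124078] = 1.14486e-05
  L_3 = [C(22,3)·0.84^3·0.16^19 = 1540·0.592704·7.55579e-16 = 6.89665e-13] × [3.25052e-10] = 2.24177e-22
Prior × likelihood for each component:
  π_1·L_1 = 0.07 × 0.00230914 = 0.00016164
  π_2·L_2 = 0.53 × 1.14486e-05 = 6.06775e-06
  π_3·L_3 = 0.40 × 2.24177e-22 = 8.96708e-23
Denominator: 0.00016164 + 6.06775e-06 + 8.96708e-23 = 0.000167708
P(Cluster 1 | data) = 0.00016164 / 0.000167708 ≈ 0.964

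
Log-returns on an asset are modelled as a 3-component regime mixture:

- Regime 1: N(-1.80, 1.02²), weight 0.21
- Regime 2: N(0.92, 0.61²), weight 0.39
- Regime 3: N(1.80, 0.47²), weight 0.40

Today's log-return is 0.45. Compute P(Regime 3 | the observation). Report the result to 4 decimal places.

Posterior ∝ prior × likelihood, so P(k | x) ∝ P(Z=k) f_k(x); normalise over all components.
Evaluate each component's likelihood at the observed value:
  L_1 = (1/(1.02·√(2π)))·exp(−(0.45−-1.80)²/(2·1.02²)) = 0.391120·exp(-2.43296) = 0.0343312
  L_2 = (1/(0.61·√(2π)))·exp(−(0.45−0.92)²/(2·0.61²)) = 0.654004·exp(-0.29683) = 0.486037
  L_3 = (1/(0.47·√(2π)))·exp(−(0.45−1.80)²/(2·0.47²)) = 0.848813·exp(-4.12517) = 0.0137175
Prior × likelihood for each component:
  P(Z=1)·L_1 = 0.21 × 0.0343312 = 0.00720956
  P(Z=2)·L_2 = 0.39 × 0.486037 = 0.189554
  P(Z=3)·L_3 = 0.40 × 0.0137175 = 0.00548698
Denominator: 0.00720956 + 0.189554 + 0.00548698 = 0.202251
Responsibility of Regime 3: 0.00548698 / 0.202251 ≈ 0.0271

0.0271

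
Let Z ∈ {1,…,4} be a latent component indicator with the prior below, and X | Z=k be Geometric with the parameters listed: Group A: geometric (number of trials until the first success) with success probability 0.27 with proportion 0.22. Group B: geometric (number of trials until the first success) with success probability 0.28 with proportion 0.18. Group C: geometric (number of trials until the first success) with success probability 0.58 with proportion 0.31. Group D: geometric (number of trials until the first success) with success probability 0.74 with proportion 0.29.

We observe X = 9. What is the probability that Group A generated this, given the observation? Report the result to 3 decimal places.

0.556

P(component k | x) = P(Z=k)·f_k(x) / marginal(x), where marginal(x) = Σ_j P(Z=j)·f_j(x).
Component likelihoods at x = 9:
  L_A = 0.0217744
  L_B = 0.0202217
  L_C = 0.000561594
  L_D = 1.54532e-05
Weight by the priors:
  P(Z=A)·L_A = 0.22 × 0.0217744 = 0.00479037
  P(Z=B)·L_B = 0.18 × 0.0202217 = 0.00363991
  P(Z=C)·L_C = 0.31 × 0.000561594 = 0.000174094
  P(Z=D)·L_D = 0.29 × 1.54532e-05 = 4.48143e-06
Denominator: 0.00479037 + 0.00363991 + 0.000174094 + 4.48143e-06 = 0.00860886
So the posterior for Group A is 0.00479037 / 0.00860886 ≈ 0.556.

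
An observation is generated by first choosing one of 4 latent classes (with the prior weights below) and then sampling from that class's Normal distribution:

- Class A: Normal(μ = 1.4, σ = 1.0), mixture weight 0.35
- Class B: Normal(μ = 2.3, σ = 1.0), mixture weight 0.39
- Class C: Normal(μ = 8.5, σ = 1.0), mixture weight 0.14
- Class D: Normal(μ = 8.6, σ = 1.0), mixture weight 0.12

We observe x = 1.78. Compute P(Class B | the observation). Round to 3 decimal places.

0.511

The responsibility of component k is π_k f_k(x) divided by Σ_j π_j f_j(x).
Evaluate each component's likelihood at the observed value:
  L_A = (1/(1.0·√(2π)))·exp(−(1.78−1.4)²/(2·1.0²)) = 0.398942·exp(-0.07220) = 0.371154
  L_B = (1/(1.0·√(2π)))·exp(−(1.78−2.3)²/(2·1.0²)) = 0.398942·exp(-0.13520) = 0.348493
  L_C = (1/(1.0·√(2π)))·exp(−(1.78−8.5)²/(2·1.0²)) = 0.398942·exp(-22.57920) = 6.23574e-11
  L_D = (1/(1.0·√(2π)))·exp(−(1.78−8.6)²/(2·1.0²)) = 0.398942·exp(-23.25620) = 3.16862e-11
Weight by the priors:
  π_A·L_A = 0.35 × 0.371154 = 0.129904
  π_B·L_B = 0.39 × 0.348493 = 0.135912
  π_C·L_C = 0.14 × 6.23574e-11 = 8.73004e-12
  π_D·L_D = 0.12 × 3.16862e-11 = 3.80235e-12
Normaliser: 0.129904 + 0.135912 + 8.73004e-12 + 3.80235e-12 = 0.265816
P(Class B | x) ≈ 0.511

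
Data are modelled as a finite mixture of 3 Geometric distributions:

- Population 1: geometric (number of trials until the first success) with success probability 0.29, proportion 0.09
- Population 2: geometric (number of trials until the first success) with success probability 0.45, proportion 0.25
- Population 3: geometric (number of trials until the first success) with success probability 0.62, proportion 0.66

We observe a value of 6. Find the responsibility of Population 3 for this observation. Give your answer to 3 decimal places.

0.238

By Bayes' theorem, P(k | x) = π_k f_k(x) / Σ_j π_j f_j(x).
Geometric probabilities:
  p_1 = 0.29·(1−0.29)^5 = 0.29·0.180423 = 0.0523227
  p_2 = 0.45·(1−0.45)^5 = 0.45·0.0503284 = 0.0226478
  p_3 = 0.62·(1−0.62)^5 = 0.62·0.00792352 = 0.00491258
Multiply by the mixture weights:
  π_1·p_1 = 0.09 × 0.0523227 = 0.00470904
  π_2·p_2 = 0.25 × 0.0226478 = 0.00566195
  π_3·p_3 = 0.66 × 0.00491258 = 0.0032423
Normaliser: 0.00470904 + 0.00566195 + 0.0032423 = 0.0136133
P(Population 3 | x) ≈ 0.238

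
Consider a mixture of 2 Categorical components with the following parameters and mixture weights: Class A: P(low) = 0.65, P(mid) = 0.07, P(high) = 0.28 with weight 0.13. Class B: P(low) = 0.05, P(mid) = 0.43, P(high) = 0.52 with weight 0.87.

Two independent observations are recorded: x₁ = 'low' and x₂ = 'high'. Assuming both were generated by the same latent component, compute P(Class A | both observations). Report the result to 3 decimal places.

Posterior ∝ prior × likelihood, so P(k | x) ∝ π_k f_k(x); normalise over all components.
Since both observations come from the same component, the likelihood for component k is f_k(x₁)·f_k(x₂).
  L_A = [P(low | comp) = 0.65] × [0.28] = 0.182
  L_B = [P(low | comp) = 0.05] × [0.52] = 0.026
Weight by the priors:
  π_A·L_A = 0.13 × 0.182 = 0.02366
  π_B·L_B = 0.87 × 0.026 = 0.02262
Normaliser: 0.02366 + 0.02262 = 0.04628
Responsibility of Class A: 0.02366 / 0.04628 ≈ 0.511

0.511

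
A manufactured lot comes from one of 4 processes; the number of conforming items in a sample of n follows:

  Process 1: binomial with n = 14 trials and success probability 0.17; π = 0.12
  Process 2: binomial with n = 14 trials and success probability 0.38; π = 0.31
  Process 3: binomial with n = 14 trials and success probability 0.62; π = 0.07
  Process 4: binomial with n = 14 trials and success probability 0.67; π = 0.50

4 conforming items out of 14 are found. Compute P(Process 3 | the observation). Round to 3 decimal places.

P(component k | x) = P(Z=k)·f_k(x) / marginal(x), where marginal(x) = Σ_j P(Z=j)·f_j(x).
Evaluate each component's likelihood at the observed value:
  L_1 = C(14,4)·0.17^4·0.83^10 = 1001·0.00083521·0.15516 = 0.129721
  L_2 = C(14,4)·0.38^4·0.62^10 = 1001·0.0208514·0.00839299 = 0.17518
  L_3 = C(14,4)·0.62^4·0.38^10 = 1001·0.147763·6.27821e-05 = 0.00928617
  L_4 = C(14,4)·0.67^4·0.33^10 = 1001·0.201511·1.53158e-05 = 0.00308939
Prior × likelihood for each component:
  P(Z=1)·L_1 = 0.12 × 0.129721 = 0.0155665
  P(Z=2)·L_2 = 0.31 × 0.17518 = 0.0543059
  P(Z=3)·L_3 = 0.07 × 0.00928617 = 0.000650032
  P(Z=4)·L_4 = 0.50 × 0.00308939 = 0.00154469
Sum: 0.0155665 + 0.0543059 + 0.000650032 + 0.00154469 = 0.0720672
So the posterior for Process 3 is 0.000650032 / 0.0720672 ≈ 0.009.

0.009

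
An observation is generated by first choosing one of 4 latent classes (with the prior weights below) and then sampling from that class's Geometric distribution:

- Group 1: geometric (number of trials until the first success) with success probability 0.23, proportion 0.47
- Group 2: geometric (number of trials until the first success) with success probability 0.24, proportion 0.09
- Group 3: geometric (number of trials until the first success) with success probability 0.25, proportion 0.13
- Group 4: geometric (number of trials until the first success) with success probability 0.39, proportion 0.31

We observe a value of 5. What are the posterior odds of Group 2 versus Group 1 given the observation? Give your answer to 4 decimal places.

Posterior odds = (P(Z=i) f_i(x)) / (P(Z=j) f_j(x)); the normalising sum cancels.
Geometric probabilities:
  L_1 = 0.080852
  L_2 = 0.0800692
  L_3 = 0.0791016
  L_4 = 0.0539988
Posterior odds = (P(Z=2)·L_2) / (P(Z=1)·L_1) = (0.09·0.0800692) / (0.47·0.080852) = 0.00720623 / 0.0380004 ≈ 0.1896

0.1896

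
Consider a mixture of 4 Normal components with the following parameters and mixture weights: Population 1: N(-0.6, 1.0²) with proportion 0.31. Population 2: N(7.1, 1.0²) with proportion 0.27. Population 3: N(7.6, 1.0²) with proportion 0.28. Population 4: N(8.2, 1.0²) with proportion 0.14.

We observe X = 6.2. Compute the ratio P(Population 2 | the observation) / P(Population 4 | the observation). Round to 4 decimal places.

Posterior odds = (P(Z=i) f_i(x)) / (P(Z=j) f_j(x)); the normalising sum cancels.
Normal densities:
  p_1 = (1/(1.0·√(2π)))·exp(−(6.2−-0.6)²/(2·1.0²)) = 0.398942·exp(-23.12000) = 3.63096e-11
  p_2 = (1/(1.0·√(2π)))·exp(−(6.2−7.1)²/(2·1.0²)) = 0.398942·exp(-0.40500) = 0.266085
  p_3 = (1/(1.0·√(2π)))·exp(−(6.2−7.6)²/(2·1.0²)) = 0.398942·exp(-0.98000) = 0.149727
  p_4 = (1/(1.0·√(2π)))·exp(−(6.2−8.2)²/(2·1.0²)) = 0.398942·exp(-2.00000) = 0.053991
0.071843 / 0.00755874 ≈ 9.5046

9.5046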